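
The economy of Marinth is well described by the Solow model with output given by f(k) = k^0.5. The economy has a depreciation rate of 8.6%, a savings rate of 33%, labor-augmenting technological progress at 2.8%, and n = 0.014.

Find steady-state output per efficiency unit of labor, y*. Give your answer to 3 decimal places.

y* ≈ 2.578

In steady state, investment equals break-even investment: s·k^α = (n + g + δ)·k.
Rearranging, k^(1−α) = s / (n + g + δ).
k^0.5 = 0.33 / (0.014 + 0.028 + 0.086) = 0.33 / 0.128 = 2.5781
k* = 2.5781^(1/0.5) ≈ 6.6466
y* = (k*)^α = 6.6466^0.5 ≈ 2.5781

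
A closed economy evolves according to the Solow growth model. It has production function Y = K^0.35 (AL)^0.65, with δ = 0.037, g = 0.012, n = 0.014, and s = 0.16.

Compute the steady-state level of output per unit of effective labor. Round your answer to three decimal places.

y* = 1.652

Steady state requires s·f(k) = (n + g + δ)·k, i.e. s·k^α = (n + g + δ)·k.
Rearranging, k^(1−α) = s / (n + g + δ).
k^0.65 = 0.16 / (0.014 + 0.012 + 0.037) = 0.16 / 0.063 = 2.5397
k* = 2.5397^(1/0.65) ≈ 4.1951
y* = (k*)^α = 4.1951^0.35 ≈ 1.6518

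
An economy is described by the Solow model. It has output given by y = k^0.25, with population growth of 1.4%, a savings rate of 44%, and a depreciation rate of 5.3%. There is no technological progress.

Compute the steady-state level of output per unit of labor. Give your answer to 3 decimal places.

y* = 1.873

Steady state requires s·f(k) = (n + δ)·k, i.e. s·k^α = (n + δ)·k.
Dividing both sides by k: k^(1−α) = s / (n + δ).
k^0.75 = 0.44 / (0.014 + 0.053) = 0.44 / 0.067 = 6.5672
k* = 6.5672^(1/0.75) ≈ 12.2982
y* = (k*)^α = 12.2982^0.25 ≈ 1.8727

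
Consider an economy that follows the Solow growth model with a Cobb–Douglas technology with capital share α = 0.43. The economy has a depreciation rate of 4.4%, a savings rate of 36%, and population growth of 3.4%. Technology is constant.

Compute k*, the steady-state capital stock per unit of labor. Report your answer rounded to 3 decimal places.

k* = 14.631

Steady state requires s·f(k) = (n + δ)·k, i.e. s·k^α = (n + δ)·k.
Rearranging, k^(1−α) = s / (n + δ).
k^0.57 = 0.36 / (0.034 + 0.044) = 0.36 / 0.078 = 4.6154
k* = 4.6154^(1/0.57) ≈ 14.6312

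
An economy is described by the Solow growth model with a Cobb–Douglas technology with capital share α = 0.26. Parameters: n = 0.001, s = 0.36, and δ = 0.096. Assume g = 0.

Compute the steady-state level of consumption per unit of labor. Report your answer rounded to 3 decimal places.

c* ≈ 1.015

In steady state, investment equals break-even investment: s·k^α = (n + δ)·k.
Dividing both sides by k: k^(1−α) = s / (n + δ).
k^0.74 = 0.36 / (0.001 + 0.096) = 0.36 / 0.097 = 3.7113
k* = 3.7113^(1/0.74) ≈ 5.8834
y* = (k*)^α = 5.8834^0.26 ≈ 1.5853
c* = (1 − s)·y* = (1 − 0.36) × 1.5853 ≈ 1.0146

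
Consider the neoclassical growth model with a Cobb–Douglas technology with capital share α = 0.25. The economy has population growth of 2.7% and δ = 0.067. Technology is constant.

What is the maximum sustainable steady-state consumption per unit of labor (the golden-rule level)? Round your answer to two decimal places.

At the golden rule, f'(k) = n + δ, so α·k^(α−1) = n + δ and k_gold = (α/(n + δ))^(1/(1−α)).
k_gold = (0.25/0.094)^(1/0.75) = 2.6596^1.3333 ≈ 3.6847
c_gold = f(k_gold) − (n + δ)·k_gold = 1.3855 − 0.094×3.6847 ≈ 1.0391

c_gold ≈ 1.04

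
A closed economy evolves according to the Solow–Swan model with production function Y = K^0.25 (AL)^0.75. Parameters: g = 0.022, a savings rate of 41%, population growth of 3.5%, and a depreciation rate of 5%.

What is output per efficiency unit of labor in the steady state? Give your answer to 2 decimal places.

At the steady state, Δk = 0, so s·k^α = (n + g + δ)·k.
Dividing both sides by k: k^(1−α) = s / (n + g + δ).
k^0.75 = 0.41 / (0.035 + 0.022 + 0.050) = 0.41 / 0.107 = 3.8318
k* = 3.8318^(1/0.75) ≈ 5.9961
y* = (k*)^α = 5.9961^0.25 ≈ 1.5648

y* = 1.56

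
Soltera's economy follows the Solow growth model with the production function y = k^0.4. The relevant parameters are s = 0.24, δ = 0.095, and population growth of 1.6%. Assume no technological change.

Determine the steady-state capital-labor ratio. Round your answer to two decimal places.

Steady state requires s·f(k) = (n + δ)·k, i.e. s·k^α = (n + δ)·k.
Rearranging, k^(1−α) = s / (n + δ).
k^0.6 = 0.24 / (0.016 + 0.095) = 0.24 / 0.111 = 2.1622
k* = 2.1622^(1/0.6) ≈ 3.6154

k* = 3.62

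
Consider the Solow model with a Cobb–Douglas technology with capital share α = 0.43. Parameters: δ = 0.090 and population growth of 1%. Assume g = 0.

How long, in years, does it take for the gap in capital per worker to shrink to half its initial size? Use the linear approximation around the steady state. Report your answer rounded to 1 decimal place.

half-life ≈ 12.2 years

Near the steady state the convergence rate is λ = (1 − α)(n + δ).
λ = (1 − 0.43) × 0.100 = 0.57 × 0.100 = 0.0570
Half-life = ln 2 / λ = 0.6931 / 0.0570 ≈ 12.16 years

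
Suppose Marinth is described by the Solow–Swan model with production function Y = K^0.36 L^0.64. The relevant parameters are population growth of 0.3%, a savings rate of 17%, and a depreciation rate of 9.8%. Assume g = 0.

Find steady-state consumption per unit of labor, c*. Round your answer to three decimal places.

In steady state, investment equals break-even investment: s·k^α = (n + δ)·k.
Dividing both sides by k: k^(1−α) = s / (n + δ).
k^0.64 = 0.17 / (0.003 + 0.098) = 0.17 / 0.101 = 1.6832
k* = 1.6832^(1/0.64) ≈ 2.2560
y* = (k*)^α = 2.2560^0.36 ≈ 1.3403
c* = (1 − s)·y* = (1 − 0.17) × 1.3403 ≈ 1.1124

c* ≈ 1.112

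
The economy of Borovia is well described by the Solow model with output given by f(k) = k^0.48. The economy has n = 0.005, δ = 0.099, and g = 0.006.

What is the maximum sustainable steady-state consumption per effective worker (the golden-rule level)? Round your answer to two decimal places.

c_gold ≈ 2.03

At the golden rule, f'(k) = n + g + δ, so α·k^(α−1) = n + g + δ and k_gold = (α/(n + g + δ))^(1/(1−α)).
k_gold = (0.48/0.110)^(1/0.52) = 4.3636^1.9231 ≈ 17.0014
c_gold = f(k_gold) − (n + g + δ)·k_gold = 3.8961 − 0.110×17.0014 ≈ 2.0259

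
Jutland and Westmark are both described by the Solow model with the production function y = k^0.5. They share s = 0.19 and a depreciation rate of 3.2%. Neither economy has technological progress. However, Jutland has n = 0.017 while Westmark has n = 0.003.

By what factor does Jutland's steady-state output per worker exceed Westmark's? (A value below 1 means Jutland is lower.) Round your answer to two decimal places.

y*_J / y*_W ≈ 0.71

Steady-state y* = [s/(n + δ)]^(α/(1−α)), so the ratio is [ (s_J/(n + δ)_J) / (s_W/(n + δ)_W) ]^1.
s_J/(n + δ)_J = 0.19/0.049 = 3.8776; s_W/(n + δ)_W = 0.19/0.035 = 5.4286.
Ratio = (3.8776/5.4286)^1 = 0.7143^1 ≈ 0.7143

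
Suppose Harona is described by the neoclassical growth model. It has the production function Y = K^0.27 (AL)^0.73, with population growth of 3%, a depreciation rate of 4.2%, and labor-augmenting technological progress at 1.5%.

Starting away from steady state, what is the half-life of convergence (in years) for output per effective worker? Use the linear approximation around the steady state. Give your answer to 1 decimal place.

Near the steady state the convergence rate is λ = (1 − α)(n + g + δ).
λ = (1 − 0.27) × 0.087 = 0.73 × 0.087 = 0.06351
Half-life = ln 2 / λ = 0.6931 / 0.06351 ≈ 10.91 years

about 10.9 years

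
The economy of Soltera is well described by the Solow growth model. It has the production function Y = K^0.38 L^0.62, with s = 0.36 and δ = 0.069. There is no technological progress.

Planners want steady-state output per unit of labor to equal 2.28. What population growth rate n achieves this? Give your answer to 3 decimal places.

n ≈ 0.025

In steady state, investment equals break-even investment: s·k^α = (n + δ)·k.
Since y* = [s/(n + δ)]^(α/(1−α)), we have s/(n + δ) = (y*)^((1−α)/α) = 2.28^1.6316 = 3.8371.
Therefore n + δ = s / 3.8371 = 0.36 / 3.8371 = 0.0938, so n = 0.0938 − 0.069 = 0.0248.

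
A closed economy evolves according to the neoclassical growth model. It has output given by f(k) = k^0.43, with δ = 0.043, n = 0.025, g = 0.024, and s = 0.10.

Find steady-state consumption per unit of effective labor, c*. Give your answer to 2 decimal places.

At the steady state, Δk = 0, so s·k^α = (n + g + δ)·k.
Dividing both sides by k: k^(1−α) = s / (n + g + δ).
k^0.57 = 0.10 / (0.025 + 0.024 + 0.043) = 0.10 / 0.092 = 1.0870
k* = 1.0870^(1/0.57) ≈ 1.1576
y* = (k*)^α = 1.1576^0.43 ≈ 1.0650
c* = (1 − s)·y* = (1 − 0.10) × 1.0650 ≈ 0.9585

c* = 0.96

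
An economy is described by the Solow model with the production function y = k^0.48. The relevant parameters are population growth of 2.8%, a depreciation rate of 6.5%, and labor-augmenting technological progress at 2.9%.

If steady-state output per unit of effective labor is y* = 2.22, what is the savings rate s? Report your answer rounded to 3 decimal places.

In steady state, investment equals break-even investment: s·k^α = (n + g + δ)·k.
Since y* = [s/(n + g + δ)]^(α/(1−α)), we have s/(n + g + δ) = (y*)^((1−α)/α) = 2.22^1.0833 = 2.3725.
Therefore s = 2.3725 × (n + g + δ) = 2.3725 × 0.122 = 0.2894.

s ≈ 0.289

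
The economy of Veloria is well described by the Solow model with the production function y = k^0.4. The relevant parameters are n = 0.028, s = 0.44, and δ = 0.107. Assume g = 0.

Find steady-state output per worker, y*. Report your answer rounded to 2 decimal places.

Steady state requires s·f(k) = (n + δ)·k, i.e. s·k^α = (n + δ)·k.
Rearranging, k^(1−α) = s / (n + δ).
k^0.6 = 0.44 / (0.028 + 0.107) = 0.44 / 0.135 = 3.2593
k* = 3.2593^(1/0.6) ≈ 7.1649
y* = (k*)^α = 7.1649^0.4 ≈ 2.1983

y* ≈ 2.20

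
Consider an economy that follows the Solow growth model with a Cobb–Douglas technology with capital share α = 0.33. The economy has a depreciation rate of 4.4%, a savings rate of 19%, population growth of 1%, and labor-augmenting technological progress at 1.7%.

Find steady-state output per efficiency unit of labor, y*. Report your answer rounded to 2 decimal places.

y* ≈ 1.62

In steady state, investment equals break-even investment: s·k^α = (n + g + δ)·k.
Rearranging, k^(1−α) = s / (n + g + δ).
k^0.67 = 0.19 / (0.010 + 0.017 + 0.044) = 0.19 / 0.071 = 2.6761
k* = 2.6761^(1/0.67) ≈ 4.3457
y* = (k*)^α = 4.3457^0.33 ≈ 1.6239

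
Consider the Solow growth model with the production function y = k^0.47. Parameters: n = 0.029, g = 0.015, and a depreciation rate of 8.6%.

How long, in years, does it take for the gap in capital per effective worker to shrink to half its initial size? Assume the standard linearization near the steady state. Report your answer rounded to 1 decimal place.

t_½ ≈ 10.1 years

Near the steady state the convergence rate is λ = (1 − α)(n + g + δ).
λ = (1 − 0.47) × 0.130 = 0.53 × 0.130 = 0.0689
Half-life = ln 2 / λ = 0.6931 / 0.0689 ≈ 10.06 years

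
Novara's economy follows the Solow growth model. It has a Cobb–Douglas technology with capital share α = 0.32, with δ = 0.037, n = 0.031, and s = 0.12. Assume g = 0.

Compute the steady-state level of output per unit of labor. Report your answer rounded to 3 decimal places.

In steady state, investment equals break-even investment: s·k^α = (n + δ)·k.
Dividing both sides by k: k^(1−α) = s / (n + δ).
k^0.68 = 0.12 / (0.031 + 0.037) = 0.12 / 0.068 = 1.7647
k* = 1.7647^(1/0.68) ≈ 2.3054
y* = (k*)^α = 2.3054^0.32 ≈ 1.3064

y* = 1.306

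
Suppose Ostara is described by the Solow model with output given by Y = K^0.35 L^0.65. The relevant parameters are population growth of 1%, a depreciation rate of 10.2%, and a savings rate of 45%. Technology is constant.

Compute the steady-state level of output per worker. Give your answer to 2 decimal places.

y* ≈ 2.11

At the steady state, Δk = 0, so s·k^α = (n + δ)·k.
Dividing both sides by k: k^(1−α) = s / (n + δ).
k^0.65 = 0.45 / (0.010 + 0.102) = 0.45 / 0.112 = 4.0179
k* = 4.0179^(1/0.65) ≈ 8.4963
y* = (k*)^α = 8.4963^0.35 ≈ 2.1146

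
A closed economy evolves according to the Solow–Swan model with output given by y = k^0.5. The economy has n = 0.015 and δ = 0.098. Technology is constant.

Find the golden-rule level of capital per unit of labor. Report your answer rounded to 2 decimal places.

The golden rule sets f'(k) = n + δ, i.e. α·k^(α−1) = n + δ.
So k^(1−α) = α / (n + δ) = 0.5 / 0.113 = 4.4248.
k_gold = 4.4248^(1/0.5) ≈ 19.5789

k_gold ≈ 19.58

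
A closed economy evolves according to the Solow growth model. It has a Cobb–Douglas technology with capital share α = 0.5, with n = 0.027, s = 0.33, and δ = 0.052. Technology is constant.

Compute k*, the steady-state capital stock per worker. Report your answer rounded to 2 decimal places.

k* ≈ 17.45

In steady state, investment equals break-even investment: s·k^α = (n + δ)·k.
Rearranging, k^(1−α) = s / (n + δ).
k^0.5 = 0.33 / (0.027 + 0.052) = 0.33 / 0.079 = 4.1772
k* = 4.1772^(1/0.5) ≈ 17.4490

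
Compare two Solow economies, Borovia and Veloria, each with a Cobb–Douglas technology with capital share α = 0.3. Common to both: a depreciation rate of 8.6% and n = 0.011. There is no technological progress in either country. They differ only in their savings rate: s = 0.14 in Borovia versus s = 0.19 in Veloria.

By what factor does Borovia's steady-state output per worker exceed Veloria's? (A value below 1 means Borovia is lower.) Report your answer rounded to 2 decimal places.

Steady-state y* = [s/(n + δ)]^(α/(1−α)), so the ratio is [ (s_B/(n + δ)_B) / (s_V/(n + δ)_V) ]^0.4286.
s_B/(n + δ)_B = 0.14/0.097 = 1.4433; s_V/(n + δ)_V = 0.19/0.097 = 1.9588.
Ratio = (1.4433/1.9588)^0.4286 = 0.7368^0.4286 ≈ 0.8773

ratio ≈ 0.88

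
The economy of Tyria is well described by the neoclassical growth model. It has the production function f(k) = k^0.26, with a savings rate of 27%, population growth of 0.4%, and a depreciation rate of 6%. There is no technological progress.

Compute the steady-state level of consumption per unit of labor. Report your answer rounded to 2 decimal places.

Steady state requires s·f(k) = (n + δ)·k, i.e. s·k^α = (n + δ)·k.
Rearranging, k^(1−α) = s / (n + δ).
k^0.74 = 0.27 / (0.004 + 0.060) = 0.27 / 0.064 = 4.2188
k* = 4.2188^(1/0.74) ≈ 6.9960
y* = (k*)^α = 6.9960^0.26 ≈ 1.6583
c* = (1 − s)·y* = (1 − 0.27) × 1.6583 ≈ 1.2106

c* = 1.21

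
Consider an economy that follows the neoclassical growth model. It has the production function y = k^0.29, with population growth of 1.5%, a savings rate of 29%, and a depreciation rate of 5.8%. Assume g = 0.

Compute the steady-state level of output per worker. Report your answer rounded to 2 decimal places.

y* = 1.76

At the steady state, Δk = 0, so s·k^α = (n + δ)·k.
Dividing both sides by k: k^(1−α) = s / (n + δ).
k^0.71 = 0.29 / (0.015 + 0.058) = 0.29 / 0.073 = 3.9726
k* = 3.9726^(1/0.71) ≈ 6.9786
y* = (k*)^α = 6.9786^0.29 ≈ 1.7567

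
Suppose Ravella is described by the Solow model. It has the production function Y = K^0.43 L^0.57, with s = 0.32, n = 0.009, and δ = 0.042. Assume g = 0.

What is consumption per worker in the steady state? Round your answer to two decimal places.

c* ≈ 2.72

Steady state requires s·f(k) = (n + δ)·k, i.e. s·k^α = (n + δ)·k.
Rearranging, k^(1−α) = s / (n + δ).
k^0.57 = 0.32 / (0.009 + 0.042) = 0.32 / 0.051 = 6.2745
k* = 6.2745^(1/0.57) ≈ 25.0762
y* = (k*)^α = 25.0762^0.43 ≈ 3.9965
c* = (1 − s)·y* = (1 − 0.32) × 3.9965 ≈ 2.7176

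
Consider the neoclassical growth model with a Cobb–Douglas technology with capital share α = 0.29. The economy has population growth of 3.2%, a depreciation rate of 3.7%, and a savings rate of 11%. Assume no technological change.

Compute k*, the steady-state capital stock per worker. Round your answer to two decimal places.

At the steady state, Δk = 0, so s·k^α = (n + δ)·k.
Rearranging, k^(1−α) = s / (n + δ).
k^0.71 = 0.11 / (0.032 + 0.037) = 0.11 / 0.069 = 1.5942
k* = 1.5942^(1/0.71) ≈ 1.9287

k* = 1.93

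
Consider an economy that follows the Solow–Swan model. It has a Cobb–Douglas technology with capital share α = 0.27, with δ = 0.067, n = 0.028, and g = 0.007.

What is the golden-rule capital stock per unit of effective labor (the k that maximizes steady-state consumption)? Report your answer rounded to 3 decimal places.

The golden rule sets f'(k) = n + g + δ, i.e. α·k^(α−1) = n + g + δ.
So k^(1−α) = α / (n + g + δ) = 0.27 / 0.102 = 2.6471.
k_gold = 2.6471^(1/0.73) ≈ 3.7944

k_gold ≈ 3.794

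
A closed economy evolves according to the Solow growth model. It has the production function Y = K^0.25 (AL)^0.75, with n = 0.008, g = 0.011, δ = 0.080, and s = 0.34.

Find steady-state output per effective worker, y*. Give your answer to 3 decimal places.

In steady state, investment equals break-even investment: s·k^α = (n + g + δ)·k.
Rearranging, k^(1−α) = s / (n + g + δ).
k^0.75 = 0.34 / (0.008 + 0.011 + 0.080) = 0.34 / 0.099 = 3.4343
k* = 3.4343^(1/0.75) ≈ 5.1814
y* = (k*)^α = 5.1814^0.25 ≈ 1.5087

y* ≈ 1.509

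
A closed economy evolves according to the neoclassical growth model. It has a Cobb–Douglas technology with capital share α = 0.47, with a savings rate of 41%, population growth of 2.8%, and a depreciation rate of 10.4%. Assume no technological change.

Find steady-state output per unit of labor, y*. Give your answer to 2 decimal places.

At the steady state, Δk = 0, so s·k^α = (n + δ)·k.
Dividing both sides by k: k^(1−α) = s / (n + δ).
k^0.53 = 0.41 / (0.028 + 0.104) = 0.41 / 0.132 = 3.1061
k* = 3.1061^(1/0.53) ≈ 8.4861
y* = (k*)^α = 8.4861^0.47 ≈ 2.7321

y* ≈ 2.73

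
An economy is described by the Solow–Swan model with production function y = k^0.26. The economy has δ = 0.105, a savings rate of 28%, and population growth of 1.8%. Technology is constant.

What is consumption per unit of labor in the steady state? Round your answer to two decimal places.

Steady state requires s·f(k) = (n + δ)·k, i.e. s·k^α = (n + δ)·k.
Dividing both sides by k: k^(1−α) = s / (n + δ).
k^0.74 = 0.28 / (0.018 + 0.105) = 0.28 / 0.123 = 2.2764
k* = 2.2764^(1/0.74) ≈ 3.0393
y* = (k*)^α = 3.0393^0.26 ≈ 1.3351
c* = (1 − s)·y* = (1 − 0.28) × 1.3351 ≈ 0.9613

c* ≈ 0.96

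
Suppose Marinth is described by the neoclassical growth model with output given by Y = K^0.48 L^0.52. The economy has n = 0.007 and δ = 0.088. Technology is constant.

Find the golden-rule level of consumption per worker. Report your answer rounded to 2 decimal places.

At the golden rule, f'(k) = n + δ, so α·k^(α−1) = n + δ and k_gold = (α/(n + δ))^(1/(1−α)).
k_gold = (0.48/0.095)^(1/0.52) = 5.0526^1.9231 ≈ 22.5387
c_gold = f(k_gold) − (n + δ)·k_gold = 4.4607 − 0.095×22.5387 ≈ 2.3195

c_gold ≈ 2.32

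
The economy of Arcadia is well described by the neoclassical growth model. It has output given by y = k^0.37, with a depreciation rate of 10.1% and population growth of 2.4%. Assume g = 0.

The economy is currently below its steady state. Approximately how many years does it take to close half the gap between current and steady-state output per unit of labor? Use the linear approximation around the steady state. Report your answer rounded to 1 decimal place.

half-life ≈ 8.8 years

Near the steady state the convergence rate is λ = (1 − α)(n + δ).
λ = (1 − 0.37) × 0.125 = 0.63 × 0.125 = 0.07875
Half-life = ln 2 / λ = 0.6931 / 0.07875 ≈ 8.80 years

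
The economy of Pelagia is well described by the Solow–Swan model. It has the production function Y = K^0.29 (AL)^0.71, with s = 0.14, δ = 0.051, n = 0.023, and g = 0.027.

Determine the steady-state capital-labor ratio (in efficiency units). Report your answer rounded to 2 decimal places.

k* ≈ 1.58

Steady state requires s·f(k) = (n + g + δ)·k, i.e. s·k^α = (n + g + δ)·k.
Rearranging, k^(1−α) = s / (n + g + δ).
k^0.71 = 0.14 / (0.023 + 0.027 + 0.051) = 0.14 / 0.101 = 1.3861
k* = 1.3861^(1/0.71) ≈ 1.5838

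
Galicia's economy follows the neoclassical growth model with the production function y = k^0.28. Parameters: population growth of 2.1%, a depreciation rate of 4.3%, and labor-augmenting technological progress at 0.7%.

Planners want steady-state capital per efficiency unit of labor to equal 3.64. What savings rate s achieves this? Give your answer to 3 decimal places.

Steady state requires s·f(k) = (n + g + δ)·k, i.e. s·k^α = (n + g + δ)·k.
So s / (n + g + δ) = (k*)^(1−α) = 3.64^0.72 = 2.5351.
Therefore s = 2.5351 × (n + g + δ) = 2.5351 × 0.071 = 0.1800.

s ≈ 0.180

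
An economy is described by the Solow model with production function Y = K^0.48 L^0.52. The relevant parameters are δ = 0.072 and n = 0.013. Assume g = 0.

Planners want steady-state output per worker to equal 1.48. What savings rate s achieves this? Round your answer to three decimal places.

Steady state requires s·f(k) = (n + δ)·k, i.e. s·k^α = (n + δ)·k.
Since y* = [s/(n + δ)]^(α/(1−α)), we have s/(n + δ) = (y*)^((1−α)/α) = 1.48^1.0833 = 1.5291.
Therefore s = 1.5291 × (n + δ) = 1.5291 × 0.085 = 0.1300.

s ≈ 0.130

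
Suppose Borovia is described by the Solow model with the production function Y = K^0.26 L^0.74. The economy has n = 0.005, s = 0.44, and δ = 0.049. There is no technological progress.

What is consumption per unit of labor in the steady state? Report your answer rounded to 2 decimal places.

c* = 1.17

Steady state requires s·f(k) = (n + δ)·k, i.e. s·k^α = (n + δ)·k.
Rearranging, k^(1−α) = s / (n + δ).
k^0.74 = 0.44 / (0.005 + 0.049) = 0.44 / 0.054 = 8.1481
k* = 8.1481^(1/0.74) ≈ 17.0277
y* = (k*)^α = 17.0277^0.26 ≈ 2.0898
c* = (1 − s)·y* = (1 − 0.44) × 2.0898 ≈ 1.1703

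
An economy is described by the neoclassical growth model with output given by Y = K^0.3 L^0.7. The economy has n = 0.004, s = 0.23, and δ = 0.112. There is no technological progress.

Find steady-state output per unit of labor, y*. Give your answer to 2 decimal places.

At the steady state, Δk = 0, so s·k^α = (n + δ)·k.
Dividing both sides by k: k^(1−α) = s / (n + δ).
k^0.7 = 0.23 / (0.004 + 0.112) = 0.23 / 0.116 = 1.9828
k* = 1.9828^(1/0.7) ≈ 2.6588
y* = (k*)^α = 2.6588^0.3 ≈ 1.3409

y* ≈ 1.34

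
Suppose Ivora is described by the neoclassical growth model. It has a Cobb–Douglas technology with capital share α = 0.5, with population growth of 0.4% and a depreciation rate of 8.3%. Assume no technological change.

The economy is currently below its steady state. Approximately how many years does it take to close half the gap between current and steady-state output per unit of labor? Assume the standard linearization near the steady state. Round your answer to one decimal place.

Near the steady state the convergence rate is λ = (1 − α)(n + δ).
λ = (1 − 0.5) × 0.087 = 0.5 × 0.087 = 0.0435
Half-life = ln 2 / λ = 0.6931 / 0.0435 ≈ 15.93 years

t_½ ≈ 15.9 years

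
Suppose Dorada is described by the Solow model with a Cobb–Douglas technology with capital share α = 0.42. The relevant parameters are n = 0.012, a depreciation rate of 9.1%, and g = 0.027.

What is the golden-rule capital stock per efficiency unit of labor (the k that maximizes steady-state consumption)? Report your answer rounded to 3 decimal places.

The golden rule sets f'(k) = n + g + δ, i.e. α·k^(α−1) = n + g + δ.
So k^(1−α) = α / (n + g + δ) = 0.42 / 0.130 = 3.2308.
k_gold = 3.2308^(1/0.58) ≈ 7.5530

k_gold ≈ 7.553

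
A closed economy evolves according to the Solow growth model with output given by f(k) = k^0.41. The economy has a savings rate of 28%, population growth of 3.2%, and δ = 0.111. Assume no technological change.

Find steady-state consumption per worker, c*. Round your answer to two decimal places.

c* = 1.15

In steady state, investment equals break-even investment: s·k^α = (n + δ)·k.
Dividing both sides by k: k^(1−α) = s / (n + δ).
k^0.59 = 0.28 / (0.032 + 0.111) = 0.28 / 0.143 = 1.9580
k* = 1.9580^(1/0.59) ≈ 3.1232
y* = (k*)^α = 3.1232^0.41 ≈ 1.5951
c* = (1 − s)·y* = (1 − 0.28) × 1.5951 ≈ 1.1485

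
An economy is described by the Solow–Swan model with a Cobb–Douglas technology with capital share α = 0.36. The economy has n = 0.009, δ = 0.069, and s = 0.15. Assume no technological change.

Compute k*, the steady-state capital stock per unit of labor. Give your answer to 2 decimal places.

Steady state requires s·f(k) = (n + δ)·k, i.e. s·k^α = (n + δ)·k.
Rearranging, k^(1−α) = s / (n + δ).
k^0.64 = 0.15 / (0.009 + 0.069) = 0.15 / 0.078 = 1.9231
k* = 1.9231^(1/0.64) ≈ 2.7781

k* ≈ 2.78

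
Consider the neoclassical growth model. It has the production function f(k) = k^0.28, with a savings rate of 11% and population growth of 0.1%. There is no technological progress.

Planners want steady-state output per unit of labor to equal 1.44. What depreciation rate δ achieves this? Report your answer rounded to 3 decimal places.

In steady state, investment equals break-even investment: s·k^α = (n + δ)·k.
Since y* = [s/(n + δ)]^(α/(1−α)), we have s/(n + δ) = (y*)^((1−α)/α) = 1.44^2.5714 = 2.5540.
Therefore n + δ = s / 2.5540 = 0.11 / 2.5540 = 0.0431, so δ = 0.0431 − 0.001 = 0.0421.

δ ≈ 0.042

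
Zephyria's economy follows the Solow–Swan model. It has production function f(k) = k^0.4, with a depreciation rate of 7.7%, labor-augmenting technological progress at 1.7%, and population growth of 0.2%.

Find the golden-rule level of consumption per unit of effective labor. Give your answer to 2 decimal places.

c_gold ≈ 1.55

At the golden rule, f'(k) = n + g + δ, so α·k^(α−1) = n + g + δ and k_gold = (α/(n + g + δ))^(1/(1−α)).
k_gold = (0.4/0.096)^(1/0.6) = 4.1667^1.6667 ≈ 10.7897
c_gold = f(k_gold) − (n + g + δ)·k_gold = 2.5894 − 0.096×10.7897 ≈ 1.5536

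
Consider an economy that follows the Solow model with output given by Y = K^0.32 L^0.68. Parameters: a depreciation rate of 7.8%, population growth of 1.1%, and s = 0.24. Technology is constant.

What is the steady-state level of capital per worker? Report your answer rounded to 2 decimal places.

k* ≈ 4.30

In steady state, investment equals break-even investment: s·k^α = (n + δ)·k.
Dividing both sides by k: k^(1−α) = s / (n + δ).
k^0.68 = 0.24 / (0.011 + 0.078) = 0.24 / 0.089 = 2.6966
k* = 2.6966^(1/0.68) ≈ 4.3008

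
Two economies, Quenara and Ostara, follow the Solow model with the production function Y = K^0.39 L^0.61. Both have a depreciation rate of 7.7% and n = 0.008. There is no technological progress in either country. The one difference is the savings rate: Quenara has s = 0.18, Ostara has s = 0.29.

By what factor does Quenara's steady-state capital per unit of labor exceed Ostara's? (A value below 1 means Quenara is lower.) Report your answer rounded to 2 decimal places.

Steady-state k* = [s/(n + δ)]^(1/(1−α)), so the ratio is [ (s_Q/(n + δ)_Q) / (s_O/(n + δ)_O) ]^1.6393.
s_Q/(n + δ)_Q = 0.18/0.085 = 2.1176; s_O/(n + δ)_O = 0.29/0.085 = 3.4118.
Ratio = (2.1176/3.4118)^1.6393 = 0.6207^1.6393 ≈ 0.4576

ratio ≈ 0.46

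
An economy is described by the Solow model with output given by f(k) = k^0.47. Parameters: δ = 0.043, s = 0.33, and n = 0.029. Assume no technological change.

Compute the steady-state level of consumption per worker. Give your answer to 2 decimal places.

c* = 2.58

In steady state, investment equals break-even investment: s·k^α = (n + δ)·k.
Rearranging, k^(1−α) = s / (n + δ).
k^0.53 = 0.33 / (0.029 + 0.043) = 0.33 / 0.072 = 4.5833
k* = 4.5833^(1/0.53) ≈ 17.6810
y* = (k*)^α = 17.6810^0.47 ≈ 3.8577
c* = (1 − s)·y* = (1 − 0.33) × 3.8577 ≈ 2.5847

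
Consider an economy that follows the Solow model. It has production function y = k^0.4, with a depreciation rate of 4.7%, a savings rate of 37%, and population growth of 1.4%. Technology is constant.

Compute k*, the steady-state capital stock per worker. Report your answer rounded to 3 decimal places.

In steady state, investment equals break-even investment: s·k^α = (n + δ)·k.
Dividing both sides by k: k^(1−α) = s / (n + δ).
k^0.6 = 0.37 / (0.014 + 0.047) = 0.37 / 0.061 = 6.0656
k* = 6.0656^(1/0.6) ≈ 20.1739

k* = 20.174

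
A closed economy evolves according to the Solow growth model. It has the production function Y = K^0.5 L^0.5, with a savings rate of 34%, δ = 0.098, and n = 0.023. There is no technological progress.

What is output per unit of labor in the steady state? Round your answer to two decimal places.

At the steady state, Δk = 0, so s·k^α = (n + δ)·k.
Rearranging, k^(1−α) = s / (n + δ).
k^0.5 = 0.34 / (0.023 + 0.098) = 0.34 / 0.121 = 2.8099
k* = 2.8099^(1/0.5) ≈ 7.8955
y* = (k*)^α = 7.8955^0.5 ≈ 2.8099

y* = 2.81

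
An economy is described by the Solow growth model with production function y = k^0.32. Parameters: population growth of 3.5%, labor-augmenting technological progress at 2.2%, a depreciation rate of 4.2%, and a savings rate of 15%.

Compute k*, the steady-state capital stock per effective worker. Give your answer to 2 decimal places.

k* ≈ 1.84

In steady state, investment equals break-even investment: s·k^α = (n + g + δ)·k.
Dividing both sides by k: k^(1−α) = s / (n + g + δ).
k^0.68 = 0.15 / (0.035 + 0.022 + 0.042) = 0.15 / 0.099 = 1.5152
k* = 1.5152^(1/0.68) ≈ 1.8425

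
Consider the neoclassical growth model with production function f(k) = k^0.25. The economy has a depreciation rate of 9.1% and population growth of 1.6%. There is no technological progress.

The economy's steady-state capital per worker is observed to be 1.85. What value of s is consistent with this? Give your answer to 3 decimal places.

s ≈ 0.170

Steady state requires s·f(k) = (n + δ)·k, i.e. s·k^α = (n + δ)·k.
So s / (n + δ) = (k*)^(1−α) = 1.85^0.75 = 1.5863.
Therefore s = 1.5863 × (n + δ) = 1.5863 × 0.107 = 0.1697.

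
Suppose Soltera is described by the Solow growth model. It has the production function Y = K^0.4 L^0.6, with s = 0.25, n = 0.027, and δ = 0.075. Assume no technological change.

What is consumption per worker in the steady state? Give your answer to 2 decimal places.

c* = 1.36

In steady state, investment equals break-even investment: s·k^α = (n + δ)·k.
Dividing both sides by k: k^(1−α) = s / (n + δ).
k^0.6 = 0.25 / (0.027 + 0.075) = 0.25 / 0.102 = 2.4510
k* = 2.4510^(1/0.6) ≈ 4.4556
y* = (k*)^α = 4.4556^0.4 ≈ 1.8179
c* = (1 − s)·y* = (1 − 0.25) × 1.8179 ≈ 1.3634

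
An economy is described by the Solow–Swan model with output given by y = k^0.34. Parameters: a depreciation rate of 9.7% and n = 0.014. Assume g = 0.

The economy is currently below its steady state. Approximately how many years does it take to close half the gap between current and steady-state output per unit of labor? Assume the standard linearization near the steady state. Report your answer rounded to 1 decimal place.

Near the steady state the convergence rate is λ = (1 − α)(n + δ).
λ = (1 − 0.34) × 0.111 = 0.66 × 0.111 = 0.07326
Half-life = ln 2 / λ = 0.6931 / 0.07326 ≈ 9.46 years

about 9.5 years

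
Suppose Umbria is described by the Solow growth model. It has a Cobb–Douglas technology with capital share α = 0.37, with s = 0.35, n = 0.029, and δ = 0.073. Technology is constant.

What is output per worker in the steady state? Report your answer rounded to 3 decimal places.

y* ≈ 2.063

Steady state requires s·f(k) = (n + δ)·k, i.e. s·k^α = (n + δ)·k.
Dividing both sides by k: k^(1−α) = s / (n + δ).
k^0.63 = 0.35 / (0.029 + 0.073) = 0.35 / 0.102 = 3.4314
k* = 3.4314^(1/0.63) ≈ 7.0787
y* = (k*)^α = 7.0787^0.37 ≈ 2.0629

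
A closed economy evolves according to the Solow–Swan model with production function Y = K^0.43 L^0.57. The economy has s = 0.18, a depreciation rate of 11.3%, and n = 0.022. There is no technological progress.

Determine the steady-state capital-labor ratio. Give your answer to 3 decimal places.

Steady state requires s·f(k) = (n + δ)·k, i.e. s·k^α = (n + δ)·k.
Rearranging, k^(1−α) = s / (n + δ).
k^0.57 = 0.18 / (0.022 + 0.113) = 0.18 / 0.135 = 1.3333
k* = 1.3333^(1/0.57) ≈ 1.6564

k* ≈ 1.656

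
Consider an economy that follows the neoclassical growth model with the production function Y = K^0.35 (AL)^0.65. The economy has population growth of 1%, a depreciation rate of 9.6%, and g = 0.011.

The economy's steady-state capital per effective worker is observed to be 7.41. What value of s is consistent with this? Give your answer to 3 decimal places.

s ≈ 0.430

In steady state, investment equals break-even investment: s·k^α = (n + g + δ)·k.
So s / (n + g + δ) = (k*)^(1−α) = 7.41^0.65 = 3.6761.
Therefore s = 3.6761 × (n + g + δ) = 3.6761 × 0.117 = 0.4301.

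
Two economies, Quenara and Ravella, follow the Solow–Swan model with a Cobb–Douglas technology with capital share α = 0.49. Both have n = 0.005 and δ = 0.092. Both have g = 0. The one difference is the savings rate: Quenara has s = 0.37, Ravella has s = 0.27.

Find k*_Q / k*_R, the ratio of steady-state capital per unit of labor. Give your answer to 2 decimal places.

Steady-state k* = [s/(n + δ)]^(1/(1−α)), so the ratio is [ (s_Q/(n + δ)_Q) / (s_R/(n + δ)_R) ]^1.9608.
s_Q/(n + δ)_Q = 0.37/0.097 = 3.8144; s_R/(n + δ)_R = 0.27/0.097 = 2.7835.
Ratio = (3.8144/2.7835)^1.9608 = 1.3704^1.9608 ≈ 1.8549

k*_Q / k*_R ≈ 1.85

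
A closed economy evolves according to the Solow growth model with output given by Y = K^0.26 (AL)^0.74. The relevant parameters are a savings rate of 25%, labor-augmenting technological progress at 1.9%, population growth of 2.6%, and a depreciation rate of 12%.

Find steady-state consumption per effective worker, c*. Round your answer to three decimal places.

In steady state, investment equals break-even investment: s·k^α = (n + g + δ)·k.
Rearranging, k^(1−α) = s / (n + g + δ).
k^0.74 = 0.25 / (0.026 + 0.019 + 0.120) = 0.25 / 0.165 = 1.5152
k* = 1.5152^(1/0.74) ≈ 1.7534
y* = (k*)^α = 1.7534^0.26 ≈ 1.1572
c* = (1 − s)·y* = (1 − 0.25) × 1.1572 ≈ 0.8679

c* = 0.868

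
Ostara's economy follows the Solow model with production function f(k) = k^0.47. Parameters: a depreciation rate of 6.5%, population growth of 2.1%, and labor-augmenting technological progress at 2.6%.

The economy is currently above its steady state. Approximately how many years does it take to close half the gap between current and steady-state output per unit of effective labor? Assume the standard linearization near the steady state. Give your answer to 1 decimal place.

Near the steady state the convergence rate is λ = (1 − α)(n + g + δ).
λ = (1 − 0.47) × 0.112 = 0.53 × 0.112 = 0.05936
Half-life = ln 2 / λ = 0.6931 / 0.05936 ≈ 11.68 years

t_½ ≈ 11.7 years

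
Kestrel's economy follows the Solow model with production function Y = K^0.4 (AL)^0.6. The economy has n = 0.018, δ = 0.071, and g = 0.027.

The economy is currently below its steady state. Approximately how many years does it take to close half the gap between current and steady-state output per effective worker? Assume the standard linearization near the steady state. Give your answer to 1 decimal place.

Near the steady state the convergence rate is λ = (1 − α)(n + g + δ).
λ = (1 − 0.4) × 0.116 = 0.6 × 0.116 = 0.0696
Half-life = ln 2 / λ = 0.6931 / 0.0696 ≈ 9.96 years

about 10.0 years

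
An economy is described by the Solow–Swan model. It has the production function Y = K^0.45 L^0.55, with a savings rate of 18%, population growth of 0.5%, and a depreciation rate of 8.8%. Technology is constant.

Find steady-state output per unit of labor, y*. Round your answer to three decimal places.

y* ≈ 1.717

At the steady state, Δk = 0, so s·k^α = (n + δ)·k.
Rearranging, k^(1−α) = s / (n + δ).
k^0.55 = 0.18 / (0.005 + 0.088) = 0.18 / 0.093 = 1.9355
k* = 1.9355^(1/0.55) ≈ 3.3223
y* = (k*)^α = 3.3223^0.45 ≈ 1.7165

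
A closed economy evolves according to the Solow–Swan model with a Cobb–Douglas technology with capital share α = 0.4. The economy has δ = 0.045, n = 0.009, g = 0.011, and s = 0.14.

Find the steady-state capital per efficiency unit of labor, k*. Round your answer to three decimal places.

k* = 3.592

In steady state, investment equals break-even investment: s·k^α = (n + g + δ)·k.
Dividing both sides by k: k^(1−α) = s / (n + g + δ).
k^0.6 = 0.14 / (0.009 + 0.011 + 0.045) = 0.14 / 0.065 = 2.1538
k* = 2.1538^(1/0.6) ≈ 3.5920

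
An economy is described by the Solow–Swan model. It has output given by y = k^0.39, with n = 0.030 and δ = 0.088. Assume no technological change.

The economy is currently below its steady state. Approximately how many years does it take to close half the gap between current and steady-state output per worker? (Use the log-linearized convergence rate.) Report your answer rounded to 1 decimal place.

Near the steady state the convergence rate is λ = (1 − α)(n + δ).
λ = (1 − 0.39) × 0.118 = 0.61 × 0.118 = 0.07198
Half-life = ln 2 / λ = 0.6931 / 0.07198 ≈ 9.63 years

about 9.6 years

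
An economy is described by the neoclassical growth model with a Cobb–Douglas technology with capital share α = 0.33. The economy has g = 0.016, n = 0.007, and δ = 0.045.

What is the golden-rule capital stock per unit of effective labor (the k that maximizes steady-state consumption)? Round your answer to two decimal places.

The golden rule sets f'(k) = n + g + δ, i.e. α·k^(α−1) = n + g + δ.
So k^(1−α) = α / (n + g + δ) = 0.33 / 0.068 = 4.8529.
k_gold = 4.8529^(1/0.67) ≈ 10.5653

k_gold ≈ 10.57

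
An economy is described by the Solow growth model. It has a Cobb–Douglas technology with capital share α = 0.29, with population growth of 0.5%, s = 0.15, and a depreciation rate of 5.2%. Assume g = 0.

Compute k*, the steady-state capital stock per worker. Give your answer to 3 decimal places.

k* ≈ 3.907

In steady state, investment equals break-even investment: s·k^α = (n + δ)·k.
Rearranging, k^(1−α) = s / (n + δ).
k^0.71 = 0.15 / (0.005 + 0.052) = 0.15 / 0.057 = 2.6316
k* = 2.6316^(1/0.71) ≈ 3.9071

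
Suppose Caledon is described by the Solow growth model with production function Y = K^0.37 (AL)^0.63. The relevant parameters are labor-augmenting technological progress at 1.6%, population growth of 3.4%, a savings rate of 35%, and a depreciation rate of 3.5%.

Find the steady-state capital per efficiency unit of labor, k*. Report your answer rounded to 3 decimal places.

k* ≈ 9.454

At the steady state, Δk = 0, so s·k^α = (n + g + δ)·k.
Dividing both sides by k: k^(1−α) = s / (n + g + δ).
k^0.63 = 0.35 / (0.034 + 0.016 + 0.035) = 0.35 / 0.085 = 4.1176
k* = 4.1176^(1/0.63) ≈ 9.4542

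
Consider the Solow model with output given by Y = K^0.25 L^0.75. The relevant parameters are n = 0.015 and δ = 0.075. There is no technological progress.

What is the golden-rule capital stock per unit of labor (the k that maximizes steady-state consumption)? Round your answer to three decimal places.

k_gold ≈ 3.905

The golden rule sets f'(k) = n + δ, i.e. α·k^(α−1) = n + δ.
So k^(1−α) = α / (n + δ) = 0.25 / 0.090 = 2.7778.
k_gold = 2.7778^(1/0.75) ≈ 3.9048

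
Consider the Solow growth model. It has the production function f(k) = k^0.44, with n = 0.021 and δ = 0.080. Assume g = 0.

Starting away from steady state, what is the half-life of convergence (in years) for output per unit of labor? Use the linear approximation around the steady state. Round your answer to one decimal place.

half-life ≈ 12.3 years

Near the steady state the convergence rate is λ = (1 − α)(n + δ).
λ = (1 − 0.44) × 0.101 = 0.56 × 0.101 = 0.05656
Half-life = ln 2 / λ = 0.6931 / 0.05656 ≈ 12.25 years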